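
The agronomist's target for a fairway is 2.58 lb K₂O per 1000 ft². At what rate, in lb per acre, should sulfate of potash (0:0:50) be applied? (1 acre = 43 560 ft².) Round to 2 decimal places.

224.77 lb of product per acre

Product per 1000 ft² = 2.58 / 50% = 5.16 lb.
Convert to per acre: 5.16 × 43.56 = 224.7696 lb.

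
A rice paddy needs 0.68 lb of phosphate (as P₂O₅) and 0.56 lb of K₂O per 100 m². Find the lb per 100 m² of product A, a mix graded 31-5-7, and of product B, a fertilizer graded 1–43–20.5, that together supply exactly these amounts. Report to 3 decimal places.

5.108 lb product A, 0.987 lb product B

Per-100 m² balance (a = product A, b = product B):
P₂O₅: 0.05·a + 0.43·b = 0.68
K₂O: 0.07·a + 0.205·b = 0.56
From row1: a = (0.68 − 0.43·b) / 0.05.
Into row2: 0.07·(0.68 − 0.43·b)/0.05 + 0.205·b = 0.56 → b = 0.987406, a = 5.10831.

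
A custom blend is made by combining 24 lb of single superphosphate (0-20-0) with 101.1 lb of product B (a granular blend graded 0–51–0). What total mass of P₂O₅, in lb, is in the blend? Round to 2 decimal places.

P₂O₅ mass = 20%×24 + 51%×101.1 = 56.361 lb.

56.36 lb P₂O₅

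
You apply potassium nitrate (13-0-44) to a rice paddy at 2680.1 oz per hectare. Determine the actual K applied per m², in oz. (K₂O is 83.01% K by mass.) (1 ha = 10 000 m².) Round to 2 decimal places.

K₂O per hectare = 2680.1 × 44% = 1179.24 oz.
Elemental K = 1179.24 × 0.8301 = 978.89 oz per hectare.
Convert to per m²: 978.89 × 0.0001 = 0.097889 oz.

0.10 oz K per sq m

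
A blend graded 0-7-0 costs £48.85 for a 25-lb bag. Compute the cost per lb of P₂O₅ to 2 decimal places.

£27.91 per lb P₂O₅

P₂O₅ in bag = 25 × 7% = 1.75 lb.
Cost per lb P₂O₅ = £48.85 / 1.75 = £27.9143.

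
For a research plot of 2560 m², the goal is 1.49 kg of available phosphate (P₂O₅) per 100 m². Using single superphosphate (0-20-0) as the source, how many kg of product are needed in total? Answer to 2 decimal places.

Product per 100 m² = 1.49 / 20% = 7.45 kg.
Total product = 7.45 × 2560 / 100 = 190.72 kg.

190.72 kg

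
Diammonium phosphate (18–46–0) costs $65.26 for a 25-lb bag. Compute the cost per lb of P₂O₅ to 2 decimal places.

P₂O₅ in bag = 25 × 46% = 11.5 lb.
Cost per lb P₂O₅ = $65.26 / 11.5 = $5.6748.

$5.67 per lb P₂O₅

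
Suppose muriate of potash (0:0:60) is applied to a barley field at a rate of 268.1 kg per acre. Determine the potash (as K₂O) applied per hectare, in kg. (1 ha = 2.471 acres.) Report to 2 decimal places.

K₂O per acre = 268.1 × 60% = 160.86 kg.
Convert to per hectare: 160.86 × 2.471 = 397.485 kg.

397.49 kg K₂O per hectare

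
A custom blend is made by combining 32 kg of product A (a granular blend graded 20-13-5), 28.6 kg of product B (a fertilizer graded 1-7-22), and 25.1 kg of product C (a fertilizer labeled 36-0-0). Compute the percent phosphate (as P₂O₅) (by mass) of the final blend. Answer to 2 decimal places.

7.19% P₂O₅

Total mass = 32 + 28.6 + 25.1 = 85.7 kg.
P₂O₅ mass = 13%×32 + 7%×28.6 + 0%×25.1 = 6.162 kg.
% P₂O₅ = 6.162 / 85.7 = 7.1902%.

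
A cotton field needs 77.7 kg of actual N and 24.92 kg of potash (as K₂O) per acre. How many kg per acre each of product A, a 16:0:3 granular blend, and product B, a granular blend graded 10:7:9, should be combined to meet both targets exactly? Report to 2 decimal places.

With a, b = kg per acre of product A and product B:
N: 0.16·a + 0.1·b = 77.7
K₂O: 0.03·a + 0.09·b = 24.92
Eliminate b: (row1) − 0.1/0.09·(row2) → 0.126667·a = 50.0111, so a = 394.8246.
Then b = (24.92 − 0.03·394.8246) / 0.09 = 145.281.

394.82 kg product A, 145.28 kg product B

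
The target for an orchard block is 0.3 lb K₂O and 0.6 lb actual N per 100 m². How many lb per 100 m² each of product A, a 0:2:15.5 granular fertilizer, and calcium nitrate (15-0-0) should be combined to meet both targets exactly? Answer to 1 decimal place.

Let a = lb of product A, b = lb of calcium nitrate (per 100 m²).
K₂O: 0.155·a + 0·b = 0.3
N: 0·a + 0.15·b = 0.6
Solving simultaneously: a = 1.93548, b = 4.

1.9 lb product A, 4.0 lb calcium nitrate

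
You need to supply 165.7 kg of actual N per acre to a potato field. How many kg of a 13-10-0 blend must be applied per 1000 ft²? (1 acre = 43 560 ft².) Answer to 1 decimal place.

29.3 kg of product per thousand sq ft

Product per acre = 165.7 / 13% = 1274.62 kg.
Convert to per 1000 ft²: 1274.62 × 0.0229568 = 29.2611 kg.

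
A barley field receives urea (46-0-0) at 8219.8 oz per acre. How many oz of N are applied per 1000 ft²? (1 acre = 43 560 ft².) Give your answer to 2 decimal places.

nitrogen per acre = 8219.8 × 46% = 3781.11 oz.
Convert to per 1000 ft²: 3781.11 × 0.0229568 = 86.8023 oz.

86.80 oz N per thousand sq ft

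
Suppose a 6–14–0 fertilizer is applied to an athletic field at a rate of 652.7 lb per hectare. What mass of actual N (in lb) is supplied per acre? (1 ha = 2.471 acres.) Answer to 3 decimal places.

nitrogen per hectare = 652.7 × 6% = 39.162 lb.
Convert to per acre: 39.162 × 0.404694 = 15.8486 lb.

15.849 lb N per acre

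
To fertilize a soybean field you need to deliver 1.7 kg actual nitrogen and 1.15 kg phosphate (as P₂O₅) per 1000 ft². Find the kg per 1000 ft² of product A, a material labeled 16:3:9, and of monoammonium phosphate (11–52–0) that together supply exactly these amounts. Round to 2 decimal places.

Let a = kg of product A, b = kg of monoammonium phosphate (per 1000 ft²).
N: 0.16·a + 0.11·b = 1.7
P₂O₅: 0.03·a + 0.52·b = 1.15
Eliminate b: (row1) − 0.11/0.52·(row2) → 0.153654·a = 1.45673, so a = 9.4806.
Then b = (1.15 − 0.03·9.4806) / 0.52 = 1.66458.

9.48 kg product A, 1.66 kg monoammonium phosphate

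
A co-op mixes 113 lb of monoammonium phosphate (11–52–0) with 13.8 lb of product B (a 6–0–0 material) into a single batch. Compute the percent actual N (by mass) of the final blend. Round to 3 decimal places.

Total mass = 113 + 13.8 = 126.8 lb.
N mass = 11%×113 + 6%×13.8 = 13.258 lb.
% N = 13.258 / 126.8 = 10.4558%.

10.456% N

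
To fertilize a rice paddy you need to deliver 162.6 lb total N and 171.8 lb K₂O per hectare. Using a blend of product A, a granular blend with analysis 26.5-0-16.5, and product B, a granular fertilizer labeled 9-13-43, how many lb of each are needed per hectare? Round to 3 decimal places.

549.506 lb product A, 188.678 lb product B

Let a = lb of product A, b = lb of product B (per hectare).
N: 0.265·a + 0.09·b = 162.6
K₂O: 0.165·a + 0.43·b = 171.8
From row1: a = (162.6 − 0.09·b) / 0.265.
Into row2: 0.165·(162.6 − 0.09·b)/0.265 + 0.43·b = 171.8 → b = 188.6781, a = 549.5055.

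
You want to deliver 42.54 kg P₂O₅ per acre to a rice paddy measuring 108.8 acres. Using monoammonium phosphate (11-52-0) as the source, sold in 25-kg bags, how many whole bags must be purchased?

Product per acre = 42.54 / 52% = 81.8077 kg.
Total product = 81.8077 × 108.8 = 8900.68 kg.
Bags = ⌈8900.68 / 25⌉ = 357.

357 bags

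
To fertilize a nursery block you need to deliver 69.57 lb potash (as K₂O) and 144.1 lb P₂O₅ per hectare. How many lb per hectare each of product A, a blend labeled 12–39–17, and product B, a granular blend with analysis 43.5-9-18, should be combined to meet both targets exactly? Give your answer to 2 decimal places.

Let a = lb of product A, b = lb of product B (per hectare).
K₂O: 0.17·a + 0.18·b = 69.57
P₂O₅: 0.39·a + 0.09·b = 144.1
Eliminate b: (row1) − 0.18/0.09·(row2) → -0.61·a = -218.63, so a = 358.4098.
Then b = (144.1 − 0.39·358.4098) / 0.09 = 48.0018.

358.41 lb product A, 48.00 lb product B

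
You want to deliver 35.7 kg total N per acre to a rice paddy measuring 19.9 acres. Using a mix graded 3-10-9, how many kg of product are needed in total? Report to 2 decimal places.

23681.00 kg

Product per acre = 35.7 / 3% = 1190 kg.
Total product = 1190 × 19.9 = 23681 kg.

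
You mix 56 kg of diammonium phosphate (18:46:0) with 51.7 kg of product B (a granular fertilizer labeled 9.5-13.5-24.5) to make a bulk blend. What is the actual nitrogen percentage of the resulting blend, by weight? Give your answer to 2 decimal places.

13.92% N

Total mass = 56 + 51.7 = 107.7 kg.
N mass = 18%×56 + 9.5%×51.7 = 14.9915 kg.
% N = 14.9915 / 107.7 = 13.9197%.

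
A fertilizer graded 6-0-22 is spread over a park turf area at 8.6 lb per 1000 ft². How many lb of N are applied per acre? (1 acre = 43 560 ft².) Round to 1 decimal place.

nitrogen per 1000 ft² = 8.6 × 6% = 0.516 lb.
Convert to per acre: 0.516 × 43.56 = 22.477 lb.

22.5 lb N per acre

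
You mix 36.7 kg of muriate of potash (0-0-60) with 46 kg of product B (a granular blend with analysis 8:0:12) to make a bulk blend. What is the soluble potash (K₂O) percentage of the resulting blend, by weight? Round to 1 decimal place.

Total mass = 36.7 + 46 = 82.7 kg.
K₂O mass = 60%×36.7 + 12%×46 = 27.54 kg.
% K₂O = 27.54 / 82.7 = 33.3011%.

33.3% K₂O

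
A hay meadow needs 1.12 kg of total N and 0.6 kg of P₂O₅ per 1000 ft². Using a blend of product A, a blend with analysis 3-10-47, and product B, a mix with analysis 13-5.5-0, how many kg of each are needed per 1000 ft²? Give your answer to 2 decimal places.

With a, b = kg per 1000 ft² of product A and product B:
N: 0.03·a + 0.13·b = 1.12
P₂O₅: 0.1·a + 0.055·b = 0.6
From row1: a = (1.12 − 0.13·b) / 0.03.
Into row2: 0.1·(1.12 − 0.13·b)/0.03 + 0.055·b = 0.6 → b = 8.28194, a = 1.44493.

1.44 kg product A, 8.28 kg product B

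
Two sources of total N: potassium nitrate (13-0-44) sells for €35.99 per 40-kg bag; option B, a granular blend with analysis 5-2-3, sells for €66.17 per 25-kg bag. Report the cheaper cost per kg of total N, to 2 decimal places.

potassium nitrate: N per bag = 40 × 13% = 5.2 kg; cost = 35.99 / 5.2 = €6.9212/kg N.
option B: N per bag = 25 × 5% = 1.25 kg; cost = 66.17 / 1.25 = €52.9360/kg N.
potassium nitrate is cheaper.

€6.92 per kg N (potassium nitrate)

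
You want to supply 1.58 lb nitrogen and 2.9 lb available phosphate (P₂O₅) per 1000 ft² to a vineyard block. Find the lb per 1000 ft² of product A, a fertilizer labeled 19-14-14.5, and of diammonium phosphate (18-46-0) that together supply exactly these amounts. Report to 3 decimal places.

3.293 lb product A, 5.302 lb diammonium phosphate

Per-1000 ft² balance (a = product A, b = diammonium phosphate):
N: 0.19·a + 0.18·b = 1.58
P₂O₅: 0.14·a + 0.46·b = 2.9
Solving simultaneously: a = 3.2926, b = 5.30225.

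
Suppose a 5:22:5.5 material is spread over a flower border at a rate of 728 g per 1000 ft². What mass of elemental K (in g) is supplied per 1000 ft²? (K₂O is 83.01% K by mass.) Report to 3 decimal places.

K₂O per 1000 ft² = 728 × 5.5% = 40.04 g.
Elemental K = 40.04 × 0.8301 = 33.2372 g per 1000 ft².

33.237 g K per thousand sq ft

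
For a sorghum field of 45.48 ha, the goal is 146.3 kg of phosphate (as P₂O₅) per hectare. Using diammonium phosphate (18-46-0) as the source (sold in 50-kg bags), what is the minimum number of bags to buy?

Product per hectare = 146.3 / 46% = 318.043 kg.
Total product = 318.043 × 45.48 = 14464.6 kg.
Bags = ⌈14464.6 / 50⌉ = 290.

290 bags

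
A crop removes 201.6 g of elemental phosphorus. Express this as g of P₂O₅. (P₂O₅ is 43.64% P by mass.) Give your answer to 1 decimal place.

462.0 g P₂O₅

P₂O₅ = 201.6 / 0.4364 = 461.962 g.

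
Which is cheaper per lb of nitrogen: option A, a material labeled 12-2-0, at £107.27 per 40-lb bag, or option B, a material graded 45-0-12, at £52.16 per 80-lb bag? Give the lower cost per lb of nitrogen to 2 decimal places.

£1.45 per lb N (option B)

option A: N per bag = 40 × 12% = 4.8 lb; cost = 107.27 / 4.8 = £22.3479/lb N.
option B: N per bag = 80 × 45% = 36 lb; cost = 52.16 / 36 = £1.4489/lb N.
option B is cheaper.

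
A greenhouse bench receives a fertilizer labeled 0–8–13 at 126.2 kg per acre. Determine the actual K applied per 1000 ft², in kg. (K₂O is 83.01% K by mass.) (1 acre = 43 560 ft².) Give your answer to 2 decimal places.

K₂O per acre = 126.2 × 13% = 16.406 kg.
Elemental K = 16.406 × 0.8301 = 13.6186 kg per acre.
Convert to per 1000 ft²: 13.6186 × 0.0229568 = 0.312641 kg.

0.31 kg K per thousand sq ft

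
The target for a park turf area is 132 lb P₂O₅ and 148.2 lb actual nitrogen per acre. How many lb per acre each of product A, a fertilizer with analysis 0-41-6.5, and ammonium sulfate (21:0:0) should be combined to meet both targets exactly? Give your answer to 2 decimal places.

With a, b = lb per acre of product A and ammonium sulfate:
P₂O₅: 0.41·a + 0·b = 132
N: 0·a + 0.21·b = 148.2
Solving simultaneously: a = 321.951, b = 705.714.

321.95 lb product A, 705.71 lb ammonium sulfate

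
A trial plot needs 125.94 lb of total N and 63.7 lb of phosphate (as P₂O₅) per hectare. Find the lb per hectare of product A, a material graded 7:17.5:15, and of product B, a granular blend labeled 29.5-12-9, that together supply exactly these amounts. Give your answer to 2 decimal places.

Let a = lb of product A, b = lb of product B (per hectare).
N: 0.07·a + 0.295·b = 125.94
P₂O₅: 0.175·a + 0.12·b = 63.7
Eliminate b: (row1) − 0.295/0.12·(row2) → -0.360208·a = -30.6558, so a = 85.1058.
Then b = (63.7 − 0.175·85.1058) / 0.12 = 406.721.

85.11 lb product A, 406.72 lb product B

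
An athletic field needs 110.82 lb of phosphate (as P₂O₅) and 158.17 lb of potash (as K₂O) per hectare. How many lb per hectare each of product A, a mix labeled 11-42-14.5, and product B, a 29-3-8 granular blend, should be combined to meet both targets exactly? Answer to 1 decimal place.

140.9 lb product A, 1721.8 lb product B

Let a = lb of product A, b = lb of product B (per hectare).
P₂O₅: 0.42·a + 0.03·b = 110.82
K₂O: 0.145·a + 0.08·b = 158.17
Solving simultaneously: a = 140.872, b = 1721.79.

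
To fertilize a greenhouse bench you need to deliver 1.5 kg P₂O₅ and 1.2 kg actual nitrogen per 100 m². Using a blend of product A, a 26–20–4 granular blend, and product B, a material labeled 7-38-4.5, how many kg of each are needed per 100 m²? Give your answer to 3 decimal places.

4.139 kg product A, 1.769 kg product B

With a, b = kg per 100 m² of product A and product B:
P₂O₅: 0.2·a + 0.38·b = 1.5
N: 0.26·a + 0.07·b = 1.2
Solving simultaneously: a = 4.13915, b = 1.76887.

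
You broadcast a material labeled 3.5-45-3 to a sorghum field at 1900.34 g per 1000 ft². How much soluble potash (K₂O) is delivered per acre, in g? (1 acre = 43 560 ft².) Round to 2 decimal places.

2483.36 g K₂O per acre

K₂O per 1000 ft² = 1900.34 × 3% = 57.0102 g.
Convert to per acre: 57.0102 × 43.56 = 2483.364 g.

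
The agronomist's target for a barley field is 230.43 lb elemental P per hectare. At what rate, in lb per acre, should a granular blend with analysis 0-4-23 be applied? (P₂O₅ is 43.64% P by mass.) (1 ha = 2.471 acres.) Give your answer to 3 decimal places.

5342.217 lb of product per acre

As P₂O₅: 230.43 / 0.4364 = 528.025 lb per hectare.
Product per hectare = 528.025 / 4% = 13200.6 lb.
Convert to per acre: 13200.6 × 0.404694 = 5342.2172 lb.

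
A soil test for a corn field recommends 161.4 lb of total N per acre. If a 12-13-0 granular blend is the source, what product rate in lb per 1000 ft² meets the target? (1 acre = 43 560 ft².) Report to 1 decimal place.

30.9 lb of product per thousand sq ft

Product per acre = 161.4 / 12% = 1345 lb.
Convert to per 1000 ft²: 1345 × 0.0229568 = 30.877 lb.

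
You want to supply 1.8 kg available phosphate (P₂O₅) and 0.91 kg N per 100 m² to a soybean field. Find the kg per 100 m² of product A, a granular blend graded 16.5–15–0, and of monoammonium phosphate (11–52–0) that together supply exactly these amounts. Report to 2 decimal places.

With a, b = kg per 100 m² of product A and monoammonium phosphate:
P₂O₅: 0.15·a + 0.52·b = 1.8
N: 0.165·a + 0.11·b = 0.91
Eliminate a: (row1) − 0.15/0.165·(row2) → 0.42·b = 0.972727, so b = 2.31602.
Back-substitute: a = (1.8 − 0.52·2.31602) / 0.15 = 3.97114.

3.97 kg product A, 2.32 kg monoammonium phosphate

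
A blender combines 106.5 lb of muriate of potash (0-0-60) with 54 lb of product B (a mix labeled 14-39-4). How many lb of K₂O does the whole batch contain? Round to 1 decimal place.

K₂O mass = 60%×106.5 + 4%×54 = 66.06 lb.

66.1 lb K₂O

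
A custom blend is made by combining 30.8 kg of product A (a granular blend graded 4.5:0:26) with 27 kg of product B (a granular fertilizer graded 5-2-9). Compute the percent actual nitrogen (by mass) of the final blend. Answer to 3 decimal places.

Total mass = 30.8 + 27 = 57.8 kg.
N mass = 4.5%×30.8 + 5%×27 = 2.736 kg.
% N = 2.736 / 57.8 = 4.73356%.

4.734% N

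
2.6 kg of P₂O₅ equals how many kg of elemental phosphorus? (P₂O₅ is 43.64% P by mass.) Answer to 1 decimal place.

P = 2.6 × 0.4364 = 1.13464 kg.

1.1 kg P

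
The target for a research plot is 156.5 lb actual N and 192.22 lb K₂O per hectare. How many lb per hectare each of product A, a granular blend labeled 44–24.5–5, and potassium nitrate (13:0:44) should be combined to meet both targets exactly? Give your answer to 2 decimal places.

With a, b = lb per hectare of product A and potassium nitrate:
N: 0.44·a + 0.13·b = 156.5
K₂O: 0.05·a + 0.44·b = 192.22
From row1: a = (156.5 − 0.13·b) / 0.44.
Into row2: 0.05·(156.5 − 0.13·b)/0.44 + 0.44·b = 192.22 → b = 410.218, a = 234.481.

234.48 lb product A, 410.22 lb potassium nitrate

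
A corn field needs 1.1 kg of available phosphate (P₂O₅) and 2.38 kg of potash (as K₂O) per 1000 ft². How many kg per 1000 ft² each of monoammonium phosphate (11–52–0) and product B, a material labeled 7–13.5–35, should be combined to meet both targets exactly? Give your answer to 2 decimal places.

Let a = kg of monoammonium phosphate, b = kg of product B (per 1000 ft²).
P₂O₅: 0.52·a + 0.135·b = 1.1
K₂O: 0·a + 0.35·b = 2.38
Solving simultaneously: a = 0.35, b = 6.8.

0.35 kg monoammonium phosphate, 6.80 kg product B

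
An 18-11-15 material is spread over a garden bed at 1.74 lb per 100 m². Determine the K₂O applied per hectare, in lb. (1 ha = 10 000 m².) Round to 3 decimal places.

K₂O per 100 m² = 1.74 × 15% = 0.261 lb.
Convert to per hectare: 0.261 × 100 = 26.1 lb.

26.100 lb K₂O per hectare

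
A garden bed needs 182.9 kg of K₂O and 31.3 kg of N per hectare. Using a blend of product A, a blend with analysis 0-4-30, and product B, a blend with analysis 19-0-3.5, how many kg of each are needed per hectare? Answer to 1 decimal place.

Let a = kg of product A, b = kg of product B (per hectare).
K₂O: 0.3·a + 0.035·b = 182.9
N: 0·a + 0.19·b = 31.3
Solving simultaneously: a = 590.447, b = 164.737.

590.4 kg product A, 164.7 kg product B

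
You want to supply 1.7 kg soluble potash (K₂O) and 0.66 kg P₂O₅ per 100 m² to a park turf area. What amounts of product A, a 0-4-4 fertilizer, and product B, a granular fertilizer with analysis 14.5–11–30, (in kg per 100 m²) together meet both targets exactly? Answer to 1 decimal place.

1.4 kg product A, 5.5 kg product B

Per-100 m² balance (a = product A, b = product B):
K₂O: 0.04·a + 0.3·b = 1.7
P₂O₅: 0.04·a + 0.11·b = 0.66
Eliminate a: (row1) − 0.04/0.04·(row2) → 0.19·b = 1.04, so b = 5.47368.
Back-substitute: a = (1.7 − 0.3·5.47368) / 0.04 = 1.44737.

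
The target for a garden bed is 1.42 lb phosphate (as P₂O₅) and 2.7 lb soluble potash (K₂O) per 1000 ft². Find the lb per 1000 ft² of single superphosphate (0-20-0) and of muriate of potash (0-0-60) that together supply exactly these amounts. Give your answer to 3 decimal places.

7.100 lb single superphosphate, 4.500 lb muriate of potash

Per-1000 ft² balance (a = single superphosphate, b = muriate of potash):
P₂O₅: 0.2·a + 0·b = 1.42
K₂O: 0·a + 0.6·b = 2.7
Solving simultaneously: a = 7.1, b = 4.5.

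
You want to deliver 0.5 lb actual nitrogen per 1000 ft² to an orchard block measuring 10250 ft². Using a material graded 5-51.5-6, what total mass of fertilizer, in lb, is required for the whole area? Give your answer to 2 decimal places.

102.50 lb

Product per 1000 ft² = 0.5 / 5% = 10 lb.
Total product = 10 × 10250 / 1000 = 102.5 lb.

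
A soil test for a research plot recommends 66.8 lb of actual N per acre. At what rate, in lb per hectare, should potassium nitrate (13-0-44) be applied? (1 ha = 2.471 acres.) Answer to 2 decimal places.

Product per acre = 66.8 / 13% = 513.846 lb.
Convert to per hectare: 513.846 × 2.471 = 1269.714 lb.

1269.71 lb of product per hectare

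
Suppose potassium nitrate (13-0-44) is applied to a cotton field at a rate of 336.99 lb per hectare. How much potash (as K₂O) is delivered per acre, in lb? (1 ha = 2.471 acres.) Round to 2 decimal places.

K₂O per hectare = 336.99 × 44% = 148.276 lb.
Convert to per acre: 148.276 × 0.404694 = 60.0063 lb.

60.01 lb K₂O per acre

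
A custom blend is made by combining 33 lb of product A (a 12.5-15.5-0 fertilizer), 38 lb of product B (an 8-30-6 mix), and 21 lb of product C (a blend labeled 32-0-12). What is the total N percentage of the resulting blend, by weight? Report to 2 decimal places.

15.09% N

Total mass = 33 + 38 + 21 = 92 lb.
N mass = 12.5%×33 + 8%×38 + 32%×21 = 13.885 lb.
% N = 13.885 / 92 = 15.0924%.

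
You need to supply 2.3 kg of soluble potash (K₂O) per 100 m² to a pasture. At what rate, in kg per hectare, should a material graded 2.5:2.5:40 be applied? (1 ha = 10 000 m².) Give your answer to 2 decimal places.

Product per 100 m² = 2.3 / 40% = 5.75 kg.
Convert to per hectare: 5.75 × 100 = 575 kg.

575.00 kg of product per hectare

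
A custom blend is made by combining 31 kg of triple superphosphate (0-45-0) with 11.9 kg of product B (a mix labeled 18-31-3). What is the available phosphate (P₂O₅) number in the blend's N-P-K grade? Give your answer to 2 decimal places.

Total mass = 31 + 11.9 = 42.9 kg.
P₂O₅ mass = 45%×31 + 31%×11.9 = 17.639 kg.
% P₂O₅ = 17.639 / 42.9 = 41.1166%.

41.12% P₂O₅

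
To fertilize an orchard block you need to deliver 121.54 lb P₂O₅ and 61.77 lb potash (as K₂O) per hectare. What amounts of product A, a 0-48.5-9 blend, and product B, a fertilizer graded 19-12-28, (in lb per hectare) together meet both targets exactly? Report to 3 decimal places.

212.950 lb product A, 152.159 lb product B

With a, b = lb per hectare of product A and product B:
P₂O₅: 0.485·a + 0.12·b = 121.54
K₂O: 0.09·a + 0.28·b = 61.77
From row1: a = (121.54 − 0.12·b) / 0.485.
Into row2: 0.09·(121.54 − 0.12·b)/0.485 + 0.28·b = 61.77 → b = 152.1588, a = 212.9504.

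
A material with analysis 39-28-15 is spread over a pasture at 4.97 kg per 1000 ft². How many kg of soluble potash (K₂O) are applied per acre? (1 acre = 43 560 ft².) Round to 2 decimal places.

K₂O per 1000 ft² = 4.97 × 15% = 0.7455 kg.
Convert to per acre: 0.7455 × 43.56 = 32.474 kg.

32.47 kg K₂O per acre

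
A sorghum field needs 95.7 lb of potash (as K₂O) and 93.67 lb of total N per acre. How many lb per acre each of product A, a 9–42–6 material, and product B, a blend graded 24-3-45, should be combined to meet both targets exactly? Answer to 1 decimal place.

Per-acre balance (a = product A, b = product B):
K₂O: 0.06·a + 0.45·b = 95.7
N: 0.09·a + 0.24·b = 93.67
Eliminate a: (row1) − 0.06/0.09·(row2) → 0.29·b = 33.2533, so b = 114.667.
Back-substitute: a = (95.7 − 0.45·114.667) / 0.06 = 735.

735.0 lb product A, 114.7 lb product B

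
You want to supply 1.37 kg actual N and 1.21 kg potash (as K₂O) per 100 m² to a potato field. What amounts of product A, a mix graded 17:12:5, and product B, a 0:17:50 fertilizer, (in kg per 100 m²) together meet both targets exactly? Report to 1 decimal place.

8.1 kg product A, 1.6 kg product B

Let a = kg of product A, b = kg of product B (per 100 m²).
N: 0.17·a + 0·b = 1.37
K₂O: 0.05·a + 0.5·b = 1.21
From row1: a = (1.37 − 0·b) / 0.17.
Into row2: 0.05·(1.37 − 0·b)/0.17 + 0.5·b = 1.21 → b = 1.61412, a = 8.05882.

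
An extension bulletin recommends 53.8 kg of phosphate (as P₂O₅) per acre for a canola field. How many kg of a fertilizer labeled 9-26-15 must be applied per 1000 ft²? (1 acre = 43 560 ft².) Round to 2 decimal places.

Product per acre = 53.8 / 26% = 206.923 kg.
Convert to per 1000 ft²: 206.923 × 0.0229568 = 4.7503 kg.

4.75 kg of product per thousand sq ft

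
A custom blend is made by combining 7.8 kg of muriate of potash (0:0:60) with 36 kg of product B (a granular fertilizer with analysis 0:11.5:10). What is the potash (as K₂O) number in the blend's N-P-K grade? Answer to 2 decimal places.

18.90% K₂O

Total mass = 7.8 + 36 = 43.8 kg.
K₂O mass = 60%×7.8 + 10%×36 = 8.28 kg.
% K₂O = 8.28 / 43.8 = 18.9041%.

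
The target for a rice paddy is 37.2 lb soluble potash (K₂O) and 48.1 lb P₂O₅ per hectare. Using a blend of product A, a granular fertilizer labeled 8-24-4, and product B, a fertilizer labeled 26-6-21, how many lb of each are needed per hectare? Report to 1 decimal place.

Per-hectare balance (a = product A, b = product B):
K₂O: 0.04·a + 0.21·b = 37.2
P₂O₅: 0.24·a + 0.06·b = 48.1
Eliminate a: (row1) − 0.04/0.24·(row2) → 0.2·b = 29.1833, so b = 145.917.
Back-substitute: a = (37.2 − 0.21·145.917) / 0.04 = 163.938.

163.9 lb product A, 145.9 lb product B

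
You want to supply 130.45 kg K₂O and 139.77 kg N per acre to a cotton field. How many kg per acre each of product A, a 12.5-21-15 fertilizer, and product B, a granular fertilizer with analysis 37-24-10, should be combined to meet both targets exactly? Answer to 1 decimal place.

797.4 kg product A, 108.4 kg product B

Let a = kg of product A, b = kg of product B (per acre).
K₂O: 0.15·a + 0.1·b = 130.45
N: 0.125·a + 0.37·b = 139.77
Eliminate b: (row1) − 0.1/0.37·(row2) → 0.116216·a = 92.6743, so a = 797.43.
Then b = (139.77 − 0.125·797.43) / 0.37 = 108.355.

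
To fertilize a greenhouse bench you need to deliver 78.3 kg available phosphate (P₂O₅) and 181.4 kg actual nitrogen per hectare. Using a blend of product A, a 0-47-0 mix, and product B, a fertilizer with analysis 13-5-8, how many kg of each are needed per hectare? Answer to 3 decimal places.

With a, b = kg per hectare of product A and product B:
P₂O₅: 0.47·a + 0.05·b = 78.3
N: 0·a + 0.13·b = 181.4
Solving simultaneously: a = 18.1506, b = 1395.3846.

18.151 kg product A, 1395.385 kg product B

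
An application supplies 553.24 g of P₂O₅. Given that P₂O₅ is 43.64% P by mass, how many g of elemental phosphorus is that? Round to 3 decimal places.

P = 553.24 × 0.4364 = 241.4339 g.

241.434 g P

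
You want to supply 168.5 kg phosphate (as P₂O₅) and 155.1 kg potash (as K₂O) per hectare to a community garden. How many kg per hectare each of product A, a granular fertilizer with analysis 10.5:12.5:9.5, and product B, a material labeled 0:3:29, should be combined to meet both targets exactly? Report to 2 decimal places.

With a, b = kg per hectare of product A and product B:
P₂O₅: 0.125·a + 0.03·b = 168.5
K₂O: 0.095·a + 0.29·b = 155.1
Solving simultaneously: a = 1323.713, b = 101.198.

1323.71 kg product A, 101.20 kg product B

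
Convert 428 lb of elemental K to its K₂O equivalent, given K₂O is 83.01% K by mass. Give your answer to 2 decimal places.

K₂O = 428 / 0.8301 = 515.601 lb.

515.60 lb K₂O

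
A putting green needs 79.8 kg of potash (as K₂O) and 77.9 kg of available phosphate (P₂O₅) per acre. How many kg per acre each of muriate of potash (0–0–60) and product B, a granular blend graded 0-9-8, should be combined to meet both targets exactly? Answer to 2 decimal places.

Per-acre balance (a = muriate of potash, b = product B):
K₂O: 0.6·a + 0.08·b = 79.8
P₂O₅: 0·a + 0.09·b = 77.9
Solving simultaneously: a = 17.5926, b = 865.556.

17.59 kg muriate of potash, 865.56 kg product B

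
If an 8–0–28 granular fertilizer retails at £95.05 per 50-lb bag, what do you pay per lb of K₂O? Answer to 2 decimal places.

K₂O in bag = 50 × 28% = 14 lb.
Cost per lb K₂O = £95.05 / 14 = £6.7893.

£6.79 per lb K₂O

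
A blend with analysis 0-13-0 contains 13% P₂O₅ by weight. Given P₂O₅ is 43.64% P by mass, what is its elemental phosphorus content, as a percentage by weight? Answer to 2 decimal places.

%P = 13 × 0.4364 = 5.6732%.

5.67% P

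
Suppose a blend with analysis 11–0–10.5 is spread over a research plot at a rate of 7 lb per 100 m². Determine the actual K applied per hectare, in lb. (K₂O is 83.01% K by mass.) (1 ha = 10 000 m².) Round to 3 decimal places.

K₂O per 100 m² = 7 × 10.5% = 0.735 lb.
Elemental K = 0.735 × 0.8301 = 0.610123 lb per 100 m².
Convert to per hectare: 0.610123 × 100 = 61.0123 lb.

61.012 lb K per hectare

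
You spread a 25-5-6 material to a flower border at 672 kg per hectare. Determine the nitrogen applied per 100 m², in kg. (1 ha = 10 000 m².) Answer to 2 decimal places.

1.68 kg N per hundred sq m

nitrogen per hectare = 672 × 25% = 168 kg.
Convert to per 100 m²: 168 × 0.01 = 1.68 kg.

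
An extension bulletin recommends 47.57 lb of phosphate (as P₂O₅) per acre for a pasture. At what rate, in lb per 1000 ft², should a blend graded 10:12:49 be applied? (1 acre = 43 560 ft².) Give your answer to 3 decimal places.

9.100 lb of product per thousand sq ft

Product per acre = 47.57 / 12% = 396.417 lb.
Convert to per 1000 ft²: 396.417 × 0.0229568 = 9.10047 lb.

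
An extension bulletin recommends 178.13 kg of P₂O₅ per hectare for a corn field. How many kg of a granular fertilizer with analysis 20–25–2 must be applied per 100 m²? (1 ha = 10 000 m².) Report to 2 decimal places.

Product per hectare = 178.13 / 25% = 712.52 kg.
Convert to per 100 m²: 712.52 × 0.01 = 7.1252 kg.

7.13 kg of product per hundred sq m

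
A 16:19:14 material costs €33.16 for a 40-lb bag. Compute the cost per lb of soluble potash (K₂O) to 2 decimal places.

K₂O in bag = 40 × 14% = 5.6 lb.
Cost per lb K₂O = €33.16 / 5.6 = €5.9214.

€5.92 per lb K₂O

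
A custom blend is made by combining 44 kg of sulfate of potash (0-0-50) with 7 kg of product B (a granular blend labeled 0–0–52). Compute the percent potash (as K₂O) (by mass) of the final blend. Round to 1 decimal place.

50.3% K₂O

Total mass = 44 + 7 = 51 kg.
K₂O mass = 50%×44 + 52%×7 = 25.64 kg.
% K₂O = 25.64 / 51 = 50.2745%.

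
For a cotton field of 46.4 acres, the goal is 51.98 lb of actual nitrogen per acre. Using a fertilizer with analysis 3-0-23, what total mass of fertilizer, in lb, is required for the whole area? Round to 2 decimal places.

80395.73 lb

Product per acre = 51.98 / 3% = 1732.67 lb.
Total product = 1732.67 × 46.4 = 80395.733 lb.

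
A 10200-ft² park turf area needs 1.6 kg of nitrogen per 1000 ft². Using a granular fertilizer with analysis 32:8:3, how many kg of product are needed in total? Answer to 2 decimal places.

51.00 kg

Product per 1000 ft² = 1.6 / 32% = 5 kg.
Total product = 5 × 10200 / 1000 = 51 kg.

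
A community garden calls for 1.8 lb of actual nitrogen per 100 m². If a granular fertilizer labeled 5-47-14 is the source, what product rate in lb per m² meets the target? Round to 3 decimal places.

Product per 100 m² = 1.8 / 5% = 36 lb.
Convert to per m²: 36 × 0.01 = 0.36 lb.

0.360 lb of product per sq m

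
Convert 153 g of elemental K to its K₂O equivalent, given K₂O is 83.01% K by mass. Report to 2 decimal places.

184.32 g K₂O

K₂O = 153 / 0.8301 = 184.315 g.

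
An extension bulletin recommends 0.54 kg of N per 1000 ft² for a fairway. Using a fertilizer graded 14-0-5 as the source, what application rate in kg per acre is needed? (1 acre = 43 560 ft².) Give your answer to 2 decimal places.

Product per 1000 ft² = 0.54 / 14% = 3.85714 kg.
Convert to per acre: 3.85714 × 43.56 = 168.017 kg.

168.02 kg of product per acre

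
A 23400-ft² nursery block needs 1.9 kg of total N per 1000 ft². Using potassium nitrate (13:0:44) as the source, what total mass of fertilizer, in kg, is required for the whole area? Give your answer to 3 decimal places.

342.000 kg

Product per 1000 ft² = 1.9 / 13% = 14.6154 kg.
Total product = 14.6154 × 23400 / 1000 = 342 kg.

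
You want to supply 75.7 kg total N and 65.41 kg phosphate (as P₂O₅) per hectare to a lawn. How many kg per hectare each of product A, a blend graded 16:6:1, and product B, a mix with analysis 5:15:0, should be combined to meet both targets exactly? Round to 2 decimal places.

With a, b = kg per hectare of product A and product B:
N: 0.16·a + 0.05·b = 75.7
P₂O₅: 0.06·a + 0.15·b = 65.41
Solving simultaneously: a = 384.976, b = 282.076.

384.98 kg product A, 282.08 kg product B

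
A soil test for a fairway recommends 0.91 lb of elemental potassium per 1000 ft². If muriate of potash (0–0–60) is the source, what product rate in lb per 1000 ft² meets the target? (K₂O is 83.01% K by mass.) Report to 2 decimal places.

As K₂O: 0.91 / 0.8301 = 1.09625 lb per 1000 ft².
Product per 1000 ft² = 1.09625 / 60% = 1.82709 lb.

1.83 lb of product per thousand sq ft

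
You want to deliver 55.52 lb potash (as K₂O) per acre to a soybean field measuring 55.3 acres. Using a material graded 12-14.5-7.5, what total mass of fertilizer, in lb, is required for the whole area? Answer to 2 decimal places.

40936.75 lb

Product per acre = 55.52 / 7.5% = 740.267 lb.
Total product = 740.267 × 55.3 = 40936.747 lb.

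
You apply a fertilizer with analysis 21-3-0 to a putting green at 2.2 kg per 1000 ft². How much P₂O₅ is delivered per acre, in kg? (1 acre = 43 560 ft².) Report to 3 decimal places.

P₂O₅ per 1000 ft² = 2.2 × 3% = 0.066 kg.
Convert to per acre: 0.066 × 43.56 = 2.87496 kg.

2.875 kg P₂O₅ per acre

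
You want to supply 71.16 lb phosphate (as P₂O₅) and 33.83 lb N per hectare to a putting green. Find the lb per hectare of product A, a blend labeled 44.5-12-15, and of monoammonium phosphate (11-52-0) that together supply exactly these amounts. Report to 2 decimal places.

With a, b = lb per hectare of product A and monoammonium phosphate:
P₂O₅: 0.12·a + 0.52·b = 71.16
N: 0.445·a + 0.11·b = 33.83
From row1: a = (71.16 − 0.52·b) / 0.12.
Into row2: 0.445·(71.16 − 0.52·b)/0.12 + 0.11·b = 33.83 → b = 126.5197, a = 44.7479.

44.75 lb product A, 126.52 lb monoammonium phosphate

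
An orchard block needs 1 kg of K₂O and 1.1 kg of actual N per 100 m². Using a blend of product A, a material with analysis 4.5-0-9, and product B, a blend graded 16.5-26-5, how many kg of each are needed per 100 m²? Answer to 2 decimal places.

8.73 kg product A, 4.29 kg product B

Per-100 m² balance (a = product A, b = product B):
K₂O: 0.09·a + 0.05·b = 1
N: 0.045·a + 0.165·b = 1.1
Solving simultaneously: a = 8.73016, b = 4.28571.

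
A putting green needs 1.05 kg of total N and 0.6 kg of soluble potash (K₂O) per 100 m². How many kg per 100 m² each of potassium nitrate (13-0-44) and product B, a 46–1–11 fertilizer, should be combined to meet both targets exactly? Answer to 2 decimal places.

Per-100 m² balance (a = potassium nitrate, b = product B):
N: 0.13·a + 0.46·b = 1.05
K₂O: 0.44·a + 0.11·b = 0.6
Eliminate b: (row1) − 0.46/0.11·(row2) → -1.71·a = -1.45909, so a = 0.85327.
Then b = (0.6 − 0.44·0.85327) / 0.11 = 2.04147.

0.85 kg potassium nitrate, 2.04 kg product B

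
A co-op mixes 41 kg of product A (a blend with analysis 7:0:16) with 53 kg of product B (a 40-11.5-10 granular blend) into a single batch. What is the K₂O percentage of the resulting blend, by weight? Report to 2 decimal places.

12.62% K₂O

Total mass = 41 + 53 = 94 kg.
K₂O mass = 16%×41 + 10%×53 = 11.86 kg.
% K₂O = 11.86 / 94 = 12.617%.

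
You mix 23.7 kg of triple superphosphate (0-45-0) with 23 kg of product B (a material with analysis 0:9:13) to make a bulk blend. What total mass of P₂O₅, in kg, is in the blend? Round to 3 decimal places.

P₂O₅ mass = 45%×23.7 + 9%×23 = 12.735 kg.

12.735 kg P₂O₅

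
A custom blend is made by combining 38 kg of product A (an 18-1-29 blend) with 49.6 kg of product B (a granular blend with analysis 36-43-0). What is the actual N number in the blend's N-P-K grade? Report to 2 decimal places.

Total mass = 38 + 49.6 = 87.6 kg.
N mass = 18%×38 + 36%×49.6 = 24.696 kg.
% N = 24.696 / 87.6 = 28.1918%.

28.19% N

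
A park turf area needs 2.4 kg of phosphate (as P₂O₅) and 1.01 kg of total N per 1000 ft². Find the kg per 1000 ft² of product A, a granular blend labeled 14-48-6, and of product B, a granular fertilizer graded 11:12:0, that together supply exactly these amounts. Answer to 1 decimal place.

4.0 kg product A, 4.1 kg product B

With a, b = kg per 1000 ft² of product A and product B:
P₂O₅: 0.48·a + 0.12·b = 2.4
N: 0.14·a + 0.11·b = 1.01
From row1: a = (2.4 − 0.12·b) / 0.48.
Into row2: 0.14·(2.4 − 0.12·b)/0.48 + 0.11·b = 1.01 → b = 4.13333, a = 3.96667.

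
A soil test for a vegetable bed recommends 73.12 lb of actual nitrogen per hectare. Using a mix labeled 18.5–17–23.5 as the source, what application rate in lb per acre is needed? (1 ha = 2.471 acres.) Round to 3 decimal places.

Product per hectare = 73.12 / 18.5% = 395.243 lb.
Convert to per acre: 395.243 × 0.404694 = 159.9527 lb.

159.953 lb of product per acre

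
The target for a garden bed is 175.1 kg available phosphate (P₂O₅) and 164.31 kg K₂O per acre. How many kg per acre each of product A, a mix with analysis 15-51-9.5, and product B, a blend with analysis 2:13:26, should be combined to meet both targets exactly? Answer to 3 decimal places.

200.962 kg product A, 558.533 kg product B

Let a = kg of product A, b = kg of product B (per acre).
P₂O₅: 0.51·a + 0.13·b = 175.1
K₂O: 0.095·a + 0.26·b = 164.31
From row1: a = (175.1 − 0.13·b) / 0.51.
Into row2: 0.095·(175.1 − 0.13·b)/0.51 + 0.26·b = 164.31 → b = 558.5331, a = 200.9622.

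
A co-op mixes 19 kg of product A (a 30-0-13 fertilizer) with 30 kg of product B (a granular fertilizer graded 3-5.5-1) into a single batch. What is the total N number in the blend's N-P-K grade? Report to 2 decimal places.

13.47% N

Total mass = 19 + 30 = 49 kg.
N mass = 30%×19 + 3%×30 = 6.6 kg.
% N = 6.6 / 49 = 13.4694%.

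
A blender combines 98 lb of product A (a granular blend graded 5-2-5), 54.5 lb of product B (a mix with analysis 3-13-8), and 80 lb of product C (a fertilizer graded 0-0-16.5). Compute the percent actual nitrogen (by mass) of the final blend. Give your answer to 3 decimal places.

Total mass = 98 + 54.5 + 80 = 232.5 lb.
N mass = 5%×98 + 3%×54.5 + 0%×80 = 6.535 lb.
% N = 6.535 / 232.5 = 2.81075%.

2.811% N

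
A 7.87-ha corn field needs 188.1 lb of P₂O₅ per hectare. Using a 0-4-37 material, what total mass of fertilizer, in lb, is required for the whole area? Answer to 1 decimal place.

Product per hectare = 188.1 / 4% = 4702.5 lb.
Total product = 4702.5 × 7.87 = 37008.68 lb.

37008.7 lb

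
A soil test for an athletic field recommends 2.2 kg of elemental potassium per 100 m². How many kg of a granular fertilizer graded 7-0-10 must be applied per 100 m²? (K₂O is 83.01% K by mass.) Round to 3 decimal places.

As K₂O: 2.2 / 0.8301 = 2.65028 kg per 100 m².
Product per 100 m² = 2.65028 / 10% = 26.5028 kg.

26.503 kg of product per hundred sq m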